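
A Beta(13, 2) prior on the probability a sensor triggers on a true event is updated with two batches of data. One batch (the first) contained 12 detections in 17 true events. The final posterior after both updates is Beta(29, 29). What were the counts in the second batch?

Sequential conjugate updates are equivalent to a single update on the pooled data, so total successes = posterior α − prior α and total failures = posterior β − prior β.
Total across both batches: 29−13=16 detections, 29−2=27 misses.
Subtract the first batch: 16−12=4 detections and 27−5=22 misses.

4 detections and 22 misses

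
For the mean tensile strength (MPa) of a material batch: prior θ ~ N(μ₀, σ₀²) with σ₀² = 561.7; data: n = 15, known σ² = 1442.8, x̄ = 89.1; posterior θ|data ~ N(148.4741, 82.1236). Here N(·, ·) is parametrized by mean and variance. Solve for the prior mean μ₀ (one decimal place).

The posterior mean is a precision-weighted average: μ_n = (τ₀μ₀ + τ_data·x̄)/(τ₀+τ_data), with τ₀=1/σ₀² and τ_data=n/σ².
Here τ₀ = 1/561.7 = 0.001780 and τ_data = 15/1442.8 = 0.010396, so τ_n = 0.012176.
Rearranging for μ₀: μ₀ = (μ_n·τ_n − τ_data·x̄)/τ₀ = (148.4741·0.012176 − 0.010396·89.1) / 0.001780 = 0.881537/0.001780 ≈ 495.2.

μ₀ = 495.2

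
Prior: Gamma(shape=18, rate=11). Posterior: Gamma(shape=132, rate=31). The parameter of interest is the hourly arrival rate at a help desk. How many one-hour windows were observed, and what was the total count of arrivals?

Gamma–Poisson conjugacy: posterior shape = α + Σxᵢ, posterior rate = β + n.
Matching: Σxᵢ = 132 − 18 = 114 and n = 31 − 11 = 20.

n = 20 one-hour windows with total 114 arrivals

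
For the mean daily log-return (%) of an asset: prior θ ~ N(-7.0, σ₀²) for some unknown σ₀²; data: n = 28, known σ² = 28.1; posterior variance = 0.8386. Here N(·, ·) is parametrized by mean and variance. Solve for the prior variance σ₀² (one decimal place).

σ₀² = 5.1

For the Normal–Normal model with known σ², precisions add: τ_n = τ₀ + n/σ².
So 1/σ₀² = 1/0.8386 − 28/28.1 = 1.192464 − 0.996441 = 0.196023.
Hence σ₀² = 1/0.196023 ≈ 5.1.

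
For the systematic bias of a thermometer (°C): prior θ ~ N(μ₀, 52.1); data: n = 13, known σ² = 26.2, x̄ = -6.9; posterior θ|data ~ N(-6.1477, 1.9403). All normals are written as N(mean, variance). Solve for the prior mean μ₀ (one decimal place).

The posterior mean is a precision-weighted average: μ_n = (τ₀μ₀ + τ_data·x̄)/(τ₀+τ_data), with τ₀=1/σ₀² and τ_data=n/σ².
Here τ₀ = 1/52.1 = 0.019194 and τ_data = 13/26.2 = 0.496183, so τ_n = 0.515377.
Rearranging for μ₀: μ₀ = (μ_n·τ_n − τ_data·x̄)/τ₀ = (-6.1477·0.515377 − 0.496183·-6.9) / 0.019194 = 0.255280/0.019194 ≈ 13.3.

μ₀ = 13.3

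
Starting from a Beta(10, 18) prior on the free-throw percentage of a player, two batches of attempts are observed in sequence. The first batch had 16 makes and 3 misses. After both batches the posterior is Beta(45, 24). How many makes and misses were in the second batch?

19 makes and 3 misses

Sequential conjugate updates are equivalent to a single update on the pooled data, so total successes = posterior α − prior α and total failures = posterior β − prior β.
Total across both batches: 45−10=35 makes, 24−18=6 misses.
Subtract the first batch: 35−16=19 makes and 6−3=3 misses.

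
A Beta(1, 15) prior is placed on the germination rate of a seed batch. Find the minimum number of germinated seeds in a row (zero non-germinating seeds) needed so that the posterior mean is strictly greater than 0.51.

After k germinated seeds and 0 non-germinating seeds the posterior is Beta(1+k, 15), with mean (1+k)/(1+15+k).
Set (1+k)/(16+k) > 0.51 and solve: k > (0.51·16 − 1)/(1 − 0.51) = 14.612.
The smallest integer exceeding 14.612 is 15, and checking k=15: (16)/(31) = 0.5161 > 0.51.

k = 15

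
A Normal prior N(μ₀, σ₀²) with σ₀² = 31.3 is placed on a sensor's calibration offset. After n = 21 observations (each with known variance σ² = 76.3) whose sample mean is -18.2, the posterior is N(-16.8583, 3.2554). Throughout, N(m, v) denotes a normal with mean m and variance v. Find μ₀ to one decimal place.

μ₀ = -5.3

The posterior mean is a precision-weighted average: μ_n = (τ₀μ₀ + τ_data·x̄)/(τ₀+τ_data), with τ₀=1/σ₀² and τ_data=n/σ².
Here τ₀ = 1/31.3 = 0.031949 and τ_data = 21/76.3 = 0.275229, so τ_n = 0.307178.
Rearranging for μ₀: μ₀ = (μ_n·τ_n − τ_data·x̄)/τ₀ = (-16.8583·0.307178 − 0.275229·-18.2) / 0.031949 = -0.169331/0.031949 ≈ -5.3.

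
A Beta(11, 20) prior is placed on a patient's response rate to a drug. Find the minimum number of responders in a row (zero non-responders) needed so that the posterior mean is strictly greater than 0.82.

After k responders and 0 non-responders the posterior is Beta(11+k, 20), with mean (11+k)/(11+20+k).
Set (11+k)/(31+k) > 0.82 and solve: k > (0.82·31 − 11)/(1 − 0.82) = 80.111.
The smallest integer exceeding 80.111 is 81, and checking k=81: (92)/(112) = 0.8214 > 0.82.

k = 81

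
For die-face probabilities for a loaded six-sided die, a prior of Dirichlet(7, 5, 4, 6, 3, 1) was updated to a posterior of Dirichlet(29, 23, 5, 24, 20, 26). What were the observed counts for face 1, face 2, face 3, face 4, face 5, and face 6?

counts (22, 18, 1, 18, 17, 25)

For a Dirichlet(α) prior with multinomial counts c, the posterior is Dirichlet(α + c) componentwise.
Counts are posterior − prior componentwise: 29−7=22, 23−5=18, 5−4=1, 24−6=18, 20−3=17, 26−1=25.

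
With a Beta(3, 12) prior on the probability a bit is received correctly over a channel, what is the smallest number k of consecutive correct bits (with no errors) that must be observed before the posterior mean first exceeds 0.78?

k = 40

After k correct bits and 0 errors the posterior is Beta(3+k, 12), with mean (3+k)/(3+12+k).
Set (3+k)/(15+k) > 0.78 and solve: k > (0.78·15 − 3)/(1 − 0.78) = 39.545.
The smallest integer exceeding 39.545 is 40, and checking k=40: (43)/(55) = 0.7818 > 0.78.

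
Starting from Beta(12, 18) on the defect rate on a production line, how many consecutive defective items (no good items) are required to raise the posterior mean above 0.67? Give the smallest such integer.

After k defective items and 0 good items the posterior is Beta(12+k, 18), with mean (12+k)/(12+18+k).
Set (12+k)/(30+k) > 0.67 and solve: k > (0.67·30 − 12)/(1 − 0.67) = 24.545.
The smallest integer exceeding 24.545 is 25, and checking k=25: (37)/(55) = 0.6727 > 0.67.

k = 25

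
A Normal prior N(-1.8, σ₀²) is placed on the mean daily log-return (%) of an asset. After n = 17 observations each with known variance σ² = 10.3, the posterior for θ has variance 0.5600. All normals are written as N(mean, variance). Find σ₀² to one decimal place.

For the Normal–Normal model with known σ², precisions add: τ_n = τ₀ + n/σ².
So 1/σ₀² = 1/0.5600 − 17/10.3 = 1.785714 − 1.650485 = 0.135229.
Hence σ₀² = 1/0.135229 ≈ 7.4.

σ₀² = 7.4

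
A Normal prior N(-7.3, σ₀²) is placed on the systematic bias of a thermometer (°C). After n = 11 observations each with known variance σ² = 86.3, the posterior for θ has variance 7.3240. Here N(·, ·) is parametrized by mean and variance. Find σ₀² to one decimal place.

σ₀² = 110.2

For the Normal–Normal model with known σ², precisions add: τ_n = τ₀ + n/σ².
So 1/σ₀² = 1/7.3240 − 11/86.3 = 0.136537 − 0.127462 = 0.009075.
Hence σ₀² = 1/0.009075 ≈ 110.2.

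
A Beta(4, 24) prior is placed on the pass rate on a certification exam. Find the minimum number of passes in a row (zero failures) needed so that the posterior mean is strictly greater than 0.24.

k = 4

After k passes and 0 failures the posterior is Beta(4+k, 24), with mean (4+k)/(4+24+k).
Set (4+k)/(28+k) > 0.24 and solve: k > (0.24·28 − 4)/(1 − 0.24) = 3.579.
The smallest integer exceeding 3.579 is 4, and checking k=4: (8)/(32) = 0.2500 > 0.24.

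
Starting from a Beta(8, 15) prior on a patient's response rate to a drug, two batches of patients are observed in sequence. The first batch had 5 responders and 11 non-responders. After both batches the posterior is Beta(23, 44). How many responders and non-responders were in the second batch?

Because Beta–binomial updating is additive in the counts, the combined data contributed (α_post−α_prior, β_post−β_prior) successes and failures.
Total across both batches: 23−8=15 responders, 44−15=29 non-responders.
Subtract the first batch: 15−5=10 responders and 29−11=18 non-responders.

10 responders and 18 non-responders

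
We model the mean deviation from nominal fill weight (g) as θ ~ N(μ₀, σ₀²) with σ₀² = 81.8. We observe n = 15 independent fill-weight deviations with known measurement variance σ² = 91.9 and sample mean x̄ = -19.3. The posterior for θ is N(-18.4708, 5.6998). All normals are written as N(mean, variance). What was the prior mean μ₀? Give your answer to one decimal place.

μ₀ = -7.4

With known observation variance, the Normal–Normal posterior has precision τ_n = τ₀ + n/σ² and mean μ_n = (τ₀μ₀ + (n/σ²)x̄)/τ_n.
Here τ₀ = 1/81.8 = 0.012225 and τ_data = 15/91.9 = 0.163221, so τ_n = 0.175446.
Rearranging for μ₀: μ₀ = (μ_n·τ_n − τ_data·x̄)/τ₀ = (-18.4708·0.175446 − 0.163221·-19.3) / 0.012225 = -0.090463/0.012225 ≈ -7.4.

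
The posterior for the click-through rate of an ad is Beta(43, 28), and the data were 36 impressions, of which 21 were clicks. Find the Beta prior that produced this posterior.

Beta(22, 13)

A Beta(α, β) prior with s successes and f failures in binomial data gives a Beta(α+s, β+f) posterior.
So α = 43 − 21 = 22 and β = 28 − 15 = 13.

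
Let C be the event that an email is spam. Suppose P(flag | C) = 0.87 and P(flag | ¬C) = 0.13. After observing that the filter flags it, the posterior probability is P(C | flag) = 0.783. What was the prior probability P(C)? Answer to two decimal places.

In odds form, posterior odds = prior odds × likelihood ratio, so prior odds = posterior odds ÷ LR.
Posterior odds = 0.783/(1−0.783) = 3.6083. LR = 0.87/0.13 = 6.6923.
Prior odds = 3.6083/6.6923 = 0.5392, so P(C) = 0.5392/(1+0.5392) ≈ 0.35.

P(C) = 0.35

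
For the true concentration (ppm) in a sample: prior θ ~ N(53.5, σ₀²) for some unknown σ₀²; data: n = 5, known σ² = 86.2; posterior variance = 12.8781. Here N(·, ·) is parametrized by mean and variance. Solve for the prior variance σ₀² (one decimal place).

σ₀² = 50.9

For the Normal–Normal model with known σ², precisions add: τ_n = τ₀ + n/σ².
So 1/σ₀² = 1/12.8781 − 5/86.2 = 0.077651 − 0.058005 = 0.019646.
Hence σ₀² = 1/0.019646 ≈ 50.9.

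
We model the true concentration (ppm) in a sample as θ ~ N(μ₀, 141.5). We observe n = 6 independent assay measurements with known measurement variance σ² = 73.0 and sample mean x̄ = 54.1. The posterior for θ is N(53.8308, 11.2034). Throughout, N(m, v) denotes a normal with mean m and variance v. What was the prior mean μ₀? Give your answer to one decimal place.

The posterior mean is a precision-weighted average: μ_n = (τ₀μ₀ + τ_data·x̄)/(τ₀+τ_data), with τ₀=1/σ₀² and τ_data=n/σ².
Here τ₀ = 1/141.5 = 0.007067 and τ_data = 6/73.0 = 0.082192, so τ_n = 0.089259.
Rearranging for μ₀: μ₀ = (μ_n·τ_n − τ_data·x̄)/τ₀ = (53.8308·0.089259 − 0.082192·54.1) / 0.007067 = 0.358296/0.007067 ≈ 50.7.

μ₀ = 50.7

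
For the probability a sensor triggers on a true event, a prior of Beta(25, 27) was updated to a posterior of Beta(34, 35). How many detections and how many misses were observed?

Under Beta–binomial conjugacy the posterior parameters are (a+s, b+f).
Match parameters: s=34−25=9, f=35−27=8.

9 detections and 8 misses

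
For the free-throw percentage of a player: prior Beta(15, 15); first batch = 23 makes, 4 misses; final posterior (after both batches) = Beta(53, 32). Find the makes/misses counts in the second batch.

Because Beta–binomial updating is additive in the counts, the combined data contributed (α_post−α_prior, β_post−β_prior) successes and failures.
Total across both batches: 53−15=38 makes, 32−15=17 misses.
Subtract the first batch: 38−23=15 makes and 17−4=13 misses.

15 makes and 13 misses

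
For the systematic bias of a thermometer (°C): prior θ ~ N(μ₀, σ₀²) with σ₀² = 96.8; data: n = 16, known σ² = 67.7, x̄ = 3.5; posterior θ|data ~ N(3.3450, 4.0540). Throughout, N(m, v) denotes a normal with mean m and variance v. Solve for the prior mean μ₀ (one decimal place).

μ₀ = -0.2

With known observation variance, the Normal–Normal posterior has precision τ_n = τ₀ + n/σ² and mean μ_n = (τ₀μ₀ + (n/σ²)x̄)/τ_n.
Here τ₀ = 1/96.8 = 0.010331 and τ_data = 16/67.7 = 0.236337, so τ_n = 0.246668.
Rearranging for μ₀: μ₀ = (μ_n·τ_n − τ_data·x̄)/τ₀ = (3.3450·0.246668 − 0.236337·3.5) / 0.010331 = -0.002075/0.010331 ≈ -0.2.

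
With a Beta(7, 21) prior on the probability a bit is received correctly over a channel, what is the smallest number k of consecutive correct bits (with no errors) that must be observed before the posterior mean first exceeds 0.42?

k = 9

After k correct bits and 0 errors the posterior is Beta(7+k, 21), with mean (7+k)/(7+21+k).
Set (7+k)/(28+k) > 0.42 and solve: k > (0.42·28 − 7)/(1 − 0.42) = 8.207.
The smallest integer exceeding 8.207 is 9, and checking k=9: (16)/(37) = 0.4324 > 0.42.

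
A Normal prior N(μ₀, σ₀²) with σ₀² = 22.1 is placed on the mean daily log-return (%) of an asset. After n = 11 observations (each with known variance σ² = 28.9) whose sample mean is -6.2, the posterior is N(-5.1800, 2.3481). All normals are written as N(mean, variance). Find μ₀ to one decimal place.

The posterior mean is a precision-weighted average: μ_n = (τ₀μ₀ + τ_data·x̄)/(τ₀+τ_data), with τ₀=1/σ₀² and τ_data=n/σ².
Here τ₀ = 1/22.1 = 0.045249 and τ_data = 11/28.9 = 0.380623, so τ_n = 0.425872.
Rearranging for μ₀: μ₀ = (μ_n·τ_n − τ_data·x̄)/τ₀ = (-5.1800·0.425872 − 0.380623·-6.2) / 0.045249 = 0.153846/0.045249 ≈ 3.4.

μ₀ = 3.4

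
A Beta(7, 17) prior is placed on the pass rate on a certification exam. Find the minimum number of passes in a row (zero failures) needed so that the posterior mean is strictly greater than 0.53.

k = 13

After k passes and 0 failures the posterior is Beta(7+k, 17), with mean (7+k)/(7+17+k).
Set (7+k)/(24+k) > 0.53 and solve: k > (0.53·24 − 7)/(1 − 0.53) = 12.170.
The smallest integer exceeding 12.170 is 13, and checking k=13: (20)/(37) = 0.5405 > 0.53.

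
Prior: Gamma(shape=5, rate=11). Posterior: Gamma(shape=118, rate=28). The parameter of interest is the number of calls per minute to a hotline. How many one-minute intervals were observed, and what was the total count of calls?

n = 17 one-minute intervals with total 113 calls

A Gamma(α, β) prior (rate parametrization) on a Poisson rate with n observations summing to S gives posterior Gamma(α+S, β+n).
Matching: Σxᵢ = 118 − 5 = 113 and n = 28 − 11 = 17.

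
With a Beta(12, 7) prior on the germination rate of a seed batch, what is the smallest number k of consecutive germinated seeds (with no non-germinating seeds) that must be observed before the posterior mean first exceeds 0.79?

k = 15

After k germinated seeds and 0 non-germinating seeds the posterior is Beta(12+k, 7), with mean (12+k)/(12+7+k).
Set (12+k)/(19+k) > 0.79 and solve: k > (0.79·19 − 12)/(1 − 0.79) = 14.333.
The smallest integer exceeding 14.333 is 15, and checking k=15: (27)/(34) = 0.7941 > 0.79.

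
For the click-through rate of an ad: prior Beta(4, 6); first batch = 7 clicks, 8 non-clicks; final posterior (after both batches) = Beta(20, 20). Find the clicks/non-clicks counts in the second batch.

9 clicks and 6 non-clicks

Sequential conjugate updates are equivalent to a single update on the pooled data, so total successes = posterior α − prior α and total failures = posterior β − prior β.
Total across both batches: 20−4=16 clicks, 20−6=14 non-clicks.
Subtract the first batch: 16−7=9 clicks and 14−8=6 non-clicks.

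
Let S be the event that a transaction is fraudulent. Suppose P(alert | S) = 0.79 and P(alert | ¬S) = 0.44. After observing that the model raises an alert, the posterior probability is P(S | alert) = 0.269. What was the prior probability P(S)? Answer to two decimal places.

P(S) = 0.17

Bayes' rule in odds form gives O(S|E) = O(S)·[P(E|S)/P(E|¬S)], hence O(S) = O(S|E)/LR.
Posterior odds = 0.269/(1−0.269) = 0.3680. LR = 0.79/0.44 = 1.7955.
Prior odds = 0.3680/1.7955 = 0.2050, so P(S) = 0.2050/(1+0.2050) ≈ 0.17.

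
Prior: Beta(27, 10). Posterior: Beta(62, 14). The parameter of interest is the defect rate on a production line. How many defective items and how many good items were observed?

A Beta(a, b) prior with s successes and f failures in binomial data gives a Beta(a+s, b+f) posterior.
Match parameters: s=62−27=35, f=14−10=4.

35 defective items and 4 good items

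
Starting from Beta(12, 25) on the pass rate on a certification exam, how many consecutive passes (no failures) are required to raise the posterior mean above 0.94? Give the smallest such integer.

k = 380

After k passes and 0 failures the posterior is Beta(12+k, 25), with mean (12+k)/(12+25+k).
Set (12+k)/(37+k) > 0.94 and solve: k > (0.94·37 − 12)/(1 − 0.94) = 379.667.
The smallest integer exceeding 379.667 is 380, and checking k=380: (392)/(417) = 0.9400 > 0.94.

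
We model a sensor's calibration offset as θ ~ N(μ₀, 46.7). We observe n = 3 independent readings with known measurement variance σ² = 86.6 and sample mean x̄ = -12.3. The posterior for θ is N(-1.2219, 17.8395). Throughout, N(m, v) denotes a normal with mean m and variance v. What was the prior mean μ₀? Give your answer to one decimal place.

μ₀ = 16.7

With known observation variance, the Normal–Normal posterior has precision τ_n = τ₀ + n/σ² and mean μ_n = (τ₀μ₀ + (n/σ²)x̄)/τ_n.
Here τ₀ = 1/46.7 = 0.021413 and τ_data = 3/86.6 = 0.034642, so τ_n = 0.056055.
Rearranging for μ₀: μ₀ = (μ_n·τ_n − τ_data·x̄)/τ₀ = (-1.2219·0.056055 − 0.034642·-12.3) / 0.021413 = 0.357603/0.021413 ≈ 16.7.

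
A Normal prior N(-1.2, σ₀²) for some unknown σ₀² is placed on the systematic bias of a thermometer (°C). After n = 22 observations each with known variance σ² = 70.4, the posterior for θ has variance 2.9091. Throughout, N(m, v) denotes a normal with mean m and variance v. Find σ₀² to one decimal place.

Posterior precision equals prior precision plus data precision: 1/σ_n² = 1/σ₀² + n/σ².
So 1/σ₀² = 1/2.9091 − 22/70.4 = 0.343749 − 0.312500 = 0.031249.
Hence σ₀² = 1/0.031249 ≈ 32.0.

σ₀² = 32.0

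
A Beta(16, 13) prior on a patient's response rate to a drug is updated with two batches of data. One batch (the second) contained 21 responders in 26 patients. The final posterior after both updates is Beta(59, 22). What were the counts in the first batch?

Sequential conjugate updates are equivalent to a single update on the pooled data, so total successes = posterior α − prior α and total failures = posterior β − prior β.
Total across both batches: 59−16=43 responders, 22−13=9 non-responders.
Subtract the second batch: 43−21=22 responders and 9−5=4 non-responders.

22 responders and 4 non-responders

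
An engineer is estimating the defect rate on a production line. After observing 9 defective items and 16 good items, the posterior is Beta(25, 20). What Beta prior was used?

A Beta(a, b) prior with s successes and f failures in binomial data gives a Beta(a+s, b+f) posterior.
Subtract the data counts: 25−9=16, 20−16=4.

Beta(16, 4)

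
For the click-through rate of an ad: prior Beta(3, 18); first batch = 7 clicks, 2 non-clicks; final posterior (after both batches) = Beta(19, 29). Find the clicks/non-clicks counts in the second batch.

9 clicks and 9 non-clicks

Sequential conjugate updates are equivalent to a single update on the pooled data, so total successes = posterior α − prior α and total failures = posterior β − prior β.
Total across both batches: 19−3=16 clicks, 29−18=11 non-clicks.
Subtract the first batch: 16−7=9 clicks and 11−2=9 non-clicks.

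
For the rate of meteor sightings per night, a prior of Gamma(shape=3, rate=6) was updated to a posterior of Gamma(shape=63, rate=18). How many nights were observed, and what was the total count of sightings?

n = 12 nights with total 60 sightings

Gamma–Poisson conjugacy: posterior shape = α + Σxᵢ, posterior rate = β + n.
Matching: Σxᵢ = 63 − 3 = 60 and n = 18 − 6 = 12.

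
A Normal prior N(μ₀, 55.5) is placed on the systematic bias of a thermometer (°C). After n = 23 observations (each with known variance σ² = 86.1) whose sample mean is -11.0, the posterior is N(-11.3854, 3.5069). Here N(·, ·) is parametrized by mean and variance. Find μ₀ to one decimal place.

μ₀ = -17.1

With known observation variance, the Normal–Normal posterior has precision τ_n = τ₀ + n/σ² and mean μ_n = (τ₀μ₀ + (n/σ²)x̄)/τ_n.
Here τ₀ = 1/55.5 = 0.018018 and τ_data = 23/86.1 = 0.267131, so τ_n = 0.285149.
Rearranging for μ₀: μ₀ = (μ_n·τ_n − τ_data·x̄)/τ₀ = (-11.3854·0.285149 − 0.267131·-11.0) / 0.018018 = -0.308094/0.018018 ≈ -17.1.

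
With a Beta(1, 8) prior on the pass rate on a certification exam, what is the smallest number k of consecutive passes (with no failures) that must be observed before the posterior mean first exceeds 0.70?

After k passes and 0 failures the posterior is Beta(1+k, 8), with mean (1+k)/(1+8+k).
Set (1+k)/(9+k) > 0.70 and solve: k > (0.70·9 − 1)/(1 − 0.70) = 17.667.
The smallest integer exceeding 17.667 is 18.

k = 18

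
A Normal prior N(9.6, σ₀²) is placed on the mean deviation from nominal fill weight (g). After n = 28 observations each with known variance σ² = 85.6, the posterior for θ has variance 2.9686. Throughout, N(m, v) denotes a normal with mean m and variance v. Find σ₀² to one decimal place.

σ₀² = 102.5

Posterior precision equals prior precision plus data precision: 1/σ_n² = 1/σ₀² + n/σ².
So 1/σ₀² = 1/2.9686 − 28/85.6 = 0.336859 − 0.327103 = 0.009756.
Hence σ₀² = 1/0.009756 ≈ 102.5.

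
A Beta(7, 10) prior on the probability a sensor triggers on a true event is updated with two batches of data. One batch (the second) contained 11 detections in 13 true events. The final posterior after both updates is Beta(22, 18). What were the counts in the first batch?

4 detections and 6 misses

Because Beta–binomial updating is additive in the counts, the combined data contributed (α_post−α_prior, β_post−β_prior) successes and failures.
Total across both batches: 22−7=15 detections, 18−10=8 misses.
Subtract the second batch: 15−11=4 detections and 8−2=6 misses.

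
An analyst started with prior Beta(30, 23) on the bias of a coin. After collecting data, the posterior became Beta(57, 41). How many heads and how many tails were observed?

Under Beta–binomial conjugacy the posterior parameters are (α+s, β+f).
Match parameters: s=57−30=27, f=41−23=18.

27 heads and 18 tails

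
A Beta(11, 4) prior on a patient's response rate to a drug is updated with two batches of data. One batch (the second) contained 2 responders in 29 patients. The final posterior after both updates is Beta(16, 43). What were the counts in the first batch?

Sequential conjugate updates are equivalent to a single update on the pooled data, so total successes = posterior α − prior α and total failures = posterior β − prior β.
Total across both batches: 16−11=5 responders, 43−4=39 non-responders.
Subtract the second batch: 5−2=3 responders and 39−27=12 non-responders.

3 responders and 12 non-responders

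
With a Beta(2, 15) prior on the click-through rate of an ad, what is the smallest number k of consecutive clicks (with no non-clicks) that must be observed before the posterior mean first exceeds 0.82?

After k clicks and 0 non-clicks the posterior is Beta(2+k, 15), with mean (2+k)/(2+15+k).
Set (2+k)/(17+k) > 0.82 and solve: k > (0.82·17 − 2)/(1 − 0.82) = 66.333.
The smallest integer exceeding 66.333 is 67.

k = 67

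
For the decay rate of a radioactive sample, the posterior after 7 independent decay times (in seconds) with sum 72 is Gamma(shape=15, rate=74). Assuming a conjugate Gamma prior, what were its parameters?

Gamma(shape=8, rate=2)

Gamma–exponential conjugacy: posterior shape = α + n, posterior rate = β + Σtᵢ.
So α = 15 − 7 = 8 and β = 74 − 72 = 2.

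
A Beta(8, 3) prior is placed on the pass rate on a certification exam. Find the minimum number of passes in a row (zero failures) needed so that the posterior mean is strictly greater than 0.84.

k = 8

After k passes and 0 failures the posterior is Beta(8+k, 3), with mean (8+k)/(8+3+k).
Set (8+k)/(11+k) > 0.84 and solve: k > (0.84·11 − 8)/(1 − 0.84) = 7.750.
The smallest integer exceeding 7.750 is 8, and checking k=8: (16)/(19) = 0.8421 > 0.84.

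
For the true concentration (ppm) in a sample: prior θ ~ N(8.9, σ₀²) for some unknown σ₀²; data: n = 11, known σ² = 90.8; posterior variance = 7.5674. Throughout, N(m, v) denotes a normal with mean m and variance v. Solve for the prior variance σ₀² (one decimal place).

For the Normal–Normal model with known σ², precisions add: τ_n = τ₀ + n/σ².
So 1/σ₀² = 1/7.5674 − 11/90.8 = 0.132146 − 0.121145 = 0.011001.
Hence σ₀² = 1/0.011001 ≈ 90.9.

σ₀² = 90.9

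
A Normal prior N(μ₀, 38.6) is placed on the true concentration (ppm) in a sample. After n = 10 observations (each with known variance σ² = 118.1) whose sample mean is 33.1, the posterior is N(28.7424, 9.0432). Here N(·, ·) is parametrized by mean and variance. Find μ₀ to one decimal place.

μ₀ = 14.5

With known observation variance, the Normal–Normal posterior has precision τ_n = τ₀ + n/σ² and mean μ_n = (τ₀μ₀ + (n/σ²)x̄)/τ_n.
Here τ₀ = 1/38.6 = 0.025907 and τ_data = 10/118.1 = 0.084674, so τ_n = 0.110581.
Rearranging for μ₀: μ₀ = (μ_n·τ_n − τ_data·x̄)/τ₀ = (28.7424·0.110581 − 0.084674·33.1) / 0.025907 = 0.375654/0.025907 ≈ 14.5.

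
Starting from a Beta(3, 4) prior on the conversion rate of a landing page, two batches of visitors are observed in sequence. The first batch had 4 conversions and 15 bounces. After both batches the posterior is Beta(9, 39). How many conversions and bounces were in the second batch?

Because Beta–binomial updating is additive in the counts, the combined data contributed (α_post−α_prior, β_post−β_prior) successes and failures.
Total across both batches: 9−3=6 conversions, 39−4=35 bounces.
Subtract the first batch: 6−4=2 conversions and 35−15=20 bounces.

2 conversions and 20 bounces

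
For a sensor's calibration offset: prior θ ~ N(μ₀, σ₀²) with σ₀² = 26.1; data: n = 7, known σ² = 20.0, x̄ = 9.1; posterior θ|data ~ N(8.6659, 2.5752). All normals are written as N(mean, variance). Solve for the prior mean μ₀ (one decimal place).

μ₀ = 4.7

With known observation variance, the Normal–Normal posterior has precision τ_n = τ₀ + n/σ² and mean μ_n = (τ₀μ₀ + (n/σ²)x̄)/τ_n.
Here τ₀ = 1/26.1 = 0.038314 and τ_data = 7/20.0 = 0.350000, so τ_n = 0.388314.
Rearranging for μ₀: μ₀ = (μ_n·τ_n − τ_data·x̄)/τ₀ = (8.6659·0.388314 − 0.350000·9.1) / 0.038314 = 0.180090/0.038314 ≈ 4.7.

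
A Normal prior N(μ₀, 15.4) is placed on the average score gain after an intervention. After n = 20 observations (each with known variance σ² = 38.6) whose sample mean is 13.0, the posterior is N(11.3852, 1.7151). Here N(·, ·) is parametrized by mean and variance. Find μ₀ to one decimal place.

μ₀ = -1.5

The posterior mean is a precision-weighted average: μ_n = (τ₀μ₀ + τ_data·x̄)/(τ₀+τ_data), with τ₀=1/σ₀² and τ_data=n/σ².
Here τ₀ = 1/15.4 = 0.064935 and τ_data = 20/38.6 = 0.518135, so τ_n = 0.583070.
Rearranging for μ₀: μ₀ = (μ_n·τ_n − τ_data·x̄)/τ₀ = (11.3852·0.583070 − 0.518135·13.0) / 0.064935 = -0.097386/0.064935 ≈ -1.5.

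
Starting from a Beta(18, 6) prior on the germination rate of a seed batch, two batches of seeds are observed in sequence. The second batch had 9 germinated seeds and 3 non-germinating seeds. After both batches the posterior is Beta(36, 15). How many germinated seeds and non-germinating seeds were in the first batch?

Because Beta–binomial updating is additive in the counts, the combined data contributed (α_post−α_prior, β_post−β_prior) successes and failures.
Total across both batches: 36−18=18 germinated seeds, 15−6=9 non-germinating seeds.
Subtract the second batch: 18−9=9 germinated seeds and 9−3=6 non-germinating seeds.

9 germinated seeds and 6 non-germinating seeds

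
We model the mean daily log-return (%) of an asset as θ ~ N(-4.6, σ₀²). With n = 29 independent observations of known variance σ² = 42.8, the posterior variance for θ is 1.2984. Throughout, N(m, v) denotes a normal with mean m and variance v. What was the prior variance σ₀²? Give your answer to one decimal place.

Posterior precision equals prior precision plus data precision: 1/σ_n² = 1/σ₀² + n/σ².
So 1/σ₀² = 1/1.2984 − 29/42.8 = 0.770179 − 0.677570 = 0.092609.
Hence σ₀² = 1/0.092609 ≈ 10.8.

σ₀² = 10.8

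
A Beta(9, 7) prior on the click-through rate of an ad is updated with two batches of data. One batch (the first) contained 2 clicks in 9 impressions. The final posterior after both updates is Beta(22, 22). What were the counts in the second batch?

Sequential conjugate updates are equivalent to a single update on the pooled data, so total successes = posterior α − prior α and total failures = posterior β − prior β.
Total across both batches: 22−9=13 clicks, 22−7=15 non-clicks.
Subtract the first batch: 13−2=11 clicks and 15−7=8 non-clicks.

11 clicks and 8 non-clicks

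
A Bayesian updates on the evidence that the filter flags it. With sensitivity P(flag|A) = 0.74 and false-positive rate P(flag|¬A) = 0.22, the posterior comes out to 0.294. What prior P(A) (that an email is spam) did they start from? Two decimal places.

Bayes' rule in odds form gives O(A|E) = O(A)·[P(E|A)/P(E|¬A)], hence O(A) = O(A|E)/LR.
Posterior odds = 0.294/(1−0.294) = 0.4164. LR = 0.74/0.22 = 3.3636.
Prior odds = 0.4164/3.3636 = 0.1238, so P(A) = 0.1238/(1+0.1238) ≈ 0.11.

P(A) = 0.11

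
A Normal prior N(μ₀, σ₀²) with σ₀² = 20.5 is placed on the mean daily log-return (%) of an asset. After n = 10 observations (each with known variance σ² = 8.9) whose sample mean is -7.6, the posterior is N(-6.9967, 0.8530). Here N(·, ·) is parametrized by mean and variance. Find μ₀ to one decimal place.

The posterior mean is a precision-weighted average: μ_n = (τ₀μ₀ + τ_data·x̄)/(τ₀+τ_data), with τ₀=1/σ₀² and τ_data=n/σ².
Here τ₀ = 1/20.5 = 0.048780 and τ_data = 10/8.9 = 1.123596, so τ_n = 1.172376.
Rearranging for μ₀: μ₀ = (μ_n·τ_n − τ_data·x̄)/τ₀ = (-6.9967·1.172376 − 1.123596·-7.6) / 0.048780 = 0.336566/0.048780 ≈ 6.9.

μ₀ = 6.9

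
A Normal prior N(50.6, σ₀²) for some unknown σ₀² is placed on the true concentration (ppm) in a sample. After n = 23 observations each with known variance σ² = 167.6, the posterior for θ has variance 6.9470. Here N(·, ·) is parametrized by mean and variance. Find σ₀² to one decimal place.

σ₀² = 148.9

For the Normal–Normal model with known σ², precisions add: τ_n = τ₀ + n/σ².
So 1/σ₀² = 1/6.9470 − 23/167.6 = 0.143947 − 0.137232 = 0.006715.
Hence σ₀² = 1/0.006715 ≈ 148.9.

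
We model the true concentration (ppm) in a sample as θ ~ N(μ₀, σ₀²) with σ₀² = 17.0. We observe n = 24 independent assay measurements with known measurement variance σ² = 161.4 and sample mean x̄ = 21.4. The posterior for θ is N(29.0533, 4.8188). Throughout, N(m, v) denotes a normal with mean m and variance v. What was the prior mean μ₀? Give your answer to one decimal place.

The posterior mean is a precision-weighted average: μ_n = (τ₀μ₀ + τ_data·x̄)/(τ₀+τ_data), with τ₀=1/σ₀² and τ_data=n/σ².
Here τ₀ = 1/17.0 = 0.058824 and τ_data = 24/161.4 = 0.148699, so τ_n = 0.207523.
Rearranging for μ₀: μ₀ = (μ_n·τ_n − τ_data·x̄)/τ₀ = (29.0533·0.207523 − 0.148699·21.4) / 0.058824 = 2.847069/0.058824 ≈ 48.4.

μ₀ = 48.4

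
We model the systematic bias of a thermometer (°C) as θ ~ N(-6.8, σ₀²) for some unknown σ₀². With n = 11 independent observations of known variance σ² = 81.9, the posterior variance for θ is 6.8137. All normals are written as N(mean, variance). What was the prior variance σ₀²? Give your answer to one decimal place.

For the Normal–Normal model with known σ², precisions add: τ_n = τ₀ + n/σ².
So 1/σ₀² = 1/6.8137 − 11/81.9 = 0.146763 − 0.134310 = 0.012453.
Hence σ₀² = 1/0.012453 ≈ 80.3.

σ₀² = 80.3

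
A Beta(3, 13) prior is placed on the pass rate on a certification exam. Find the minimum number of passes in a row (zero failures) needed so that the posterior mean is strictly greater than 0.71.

k = 29

After k passes and 0 failures the posterior is Beta(3+k, 13), with mean (3+k)/(3+13+k).
Set (3+k)/(16+k) > 0.71 and solve: k > (0.71·16 − 3)/(1 − 0.71) = 28.828.
The smallest integer exceeding 28.828 is 29, and checking k=29: (32)/(45) = 0.7111 > 0.71.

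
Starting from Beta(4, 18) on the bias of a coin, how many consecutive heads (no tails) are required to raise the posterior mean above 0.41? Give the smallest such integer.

After k heads and 0 tails the posterior is Beta(4+k, 18), with mean (4+k)/(4+18+k).
Set (4+k)/(22+k) > 0.41 and solve: k > (0.41·22 − 4)/(1 − 0.41) = 8.508.
The smallest integer exceeding 8.508 is 9.

k = 9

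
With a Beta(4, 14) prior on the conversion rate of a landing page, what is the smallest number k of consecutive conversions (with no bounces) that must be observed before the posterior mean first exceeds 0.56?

After k conversions and 0 bounces the posterior is Beta(4+k, 14), with mean (4+k)/(4+14+k).
Set (4+k)/(18+k) > 0.56 and solve: k > (0.56·18 − 4)/(1 − 0.56) = 13.818.
The smallest integer exceeding 13.818 is 14.

k = 14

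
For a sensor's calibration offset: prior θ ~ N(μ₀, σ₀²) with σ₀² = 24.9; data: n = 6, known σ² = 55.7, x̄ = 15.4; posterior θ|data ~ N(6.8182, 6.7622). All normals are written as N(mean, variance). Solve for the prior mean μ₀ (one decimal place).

The posterior mean is a precision-weighted average: μ_n = (τ₀μ₀ + τ_data·x̄)/(τ₀+τ_data), with τ₀=1/σ₀² and τ_data=n/σ².
Here τ₀ = 1/24.9 = 0.040161 and τ_data = 6/55.7 = 0.107720, so τ_n = 0.147881.
Rearranging for μ₀: μ₀ = (μ_n·τ_n − τ_data·x̄)/τ₀ = (6.8182·0.147881 − 0.107720·15.4) / 0.040161 = -0.650606/0.040161 ≈ -16.2.

μ₀ = -16.2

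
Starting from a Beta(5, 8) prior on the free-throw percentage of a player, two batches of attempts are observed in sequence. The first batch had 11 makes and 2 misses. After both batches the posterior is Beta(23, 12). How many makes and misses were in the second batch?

Sequential conjugate updates are equivalent to a single update on the pooled data, so total successes = posterior α − prior α and total failures = posterior β − prior β.
Total across both batches: 23−5=18 makes, 12−8=4 misses.
Subtract the first batch: 18−11=7 makes and 4−2=2 misses.

7 makes and 2 misses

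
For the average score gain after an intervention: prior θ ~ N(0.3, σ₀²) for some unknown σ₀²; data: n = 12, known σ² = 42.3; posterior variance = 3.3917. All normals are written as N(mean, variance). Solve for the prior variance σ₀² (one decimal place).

For the Normal–Normal model with known σ², precisions add: τ_n = τ₀ + n/σ².
So 1/σ₀² = 1/3.3917 − 12/42.3 = 0.294837 − 0.283688 = 0.011149.
Hence σ₀² = 1/0.011149 ≈ 89.7.

σ₀² = 89.7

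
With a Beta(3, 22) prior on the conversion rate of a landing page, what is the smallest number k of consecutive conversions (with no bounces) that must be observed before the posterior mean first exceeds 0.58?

k = 28

After k conversions and 0 bounces the posterior is Beta(3+k, 22), with mean (3+k)/(3+22+k).
Set (3+k)/(25+k) > 0.58 and solve: k > (0.58·25 − 3)/(1 − 0.58) = 27.381.
The smallest integer exceeding 27.381 is 28.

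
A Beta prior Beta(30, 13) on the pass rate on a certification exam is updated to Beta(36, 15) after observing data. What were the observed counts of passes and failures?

6 passes and 2 failures

Beta is conjugate to the binomial likelihood: posterior = Beta(α+s, β+f).
So s = 36 − 30 = 6 and f = 15 − 13 = 2.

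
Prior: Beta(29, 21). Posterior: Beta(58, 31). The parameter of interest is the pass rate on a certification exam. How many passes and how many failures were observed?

29 passes and 10 failures

Under Beta–binomial conjugacy the posterior parameters are (a+s, b+f).
So s = 58 − 29 = 29 and f = 31 − 21 = 10.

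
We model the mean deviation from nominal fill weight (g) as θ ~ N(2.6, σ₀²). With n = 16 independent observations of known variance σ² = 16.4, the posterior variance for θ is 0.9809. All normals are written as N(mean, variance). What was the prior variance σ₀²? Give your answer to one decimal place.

For the Normal–Normal model with known σ², precisions add: τ_n = τ₀ + n/σ².
So 1/σ₀² = 1/0.9809 − 16/16.4 = 1.019472 − 0.975610 = 0.043862.
Hence σ₀² = 1/0.043862 ≈ 22.8.

σ₀² = 22.8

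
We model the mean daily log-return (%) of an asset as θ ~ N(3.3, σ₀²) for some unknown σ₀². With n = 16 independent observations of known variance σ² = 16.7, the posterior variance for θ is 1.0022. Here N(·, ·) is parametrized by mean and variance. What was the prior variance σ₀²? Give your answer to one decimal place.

σ₀² = 25.2

For the Normal–Normal model with known σ², precisions add: τ_n = τ₀ + n/σ².
So 1/σ₀² = 1/1.0022 − 16/16.7 = 0.997805 − 0.958084 = 0.039721.
Hence σ₀² = 1/0.039721 ≈ 25.2.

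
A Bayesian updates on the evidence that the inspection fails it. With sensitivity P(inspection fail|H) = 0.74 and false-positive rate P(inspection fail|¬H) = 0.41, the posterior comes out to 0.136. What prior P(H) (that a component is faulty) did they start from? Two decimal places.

P(H) = 0.08

In odds form, posterior odds = prior odds × likelihood ratio, so prior odds = posterior odds ÷ LR.
Posterior odds = 0.136/(1−0.136) = 0.1574. LR = 0.74/0.41 = 1.8049.
Prior odds = 0.1574/1.8049 = 0.0872, so P(H) = 0.0872/(1+0.0872) ≈ 0.08.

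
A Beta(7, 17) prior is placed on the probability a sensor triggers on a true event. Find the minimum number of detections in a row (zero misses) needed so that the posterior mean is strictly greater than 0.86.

k = 98

After k detections and 0 misses the posterior is Beta(7+k, 17), with mean (7+k)/(7+17+k).
Set (7+k)/(24+k) > 0.86 and solve: k > (0.86·24 − 7)/(1 − 0.86) = 97.429.
The smallest integer exceeding 97.429 is 98, and checking k=98: (105)/(122) = 0.8607 > 0.86.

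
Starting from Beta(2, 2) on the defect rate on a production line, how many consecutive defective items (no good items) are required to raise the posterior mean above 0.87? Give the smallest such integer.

k = 12

After k defective items and 0 good items the posterior is Beta(2+k, 2), with mean (2+k)/(2+2+k).
Set (2+k)/(4+k) > 0.87 and solve: k > (0.87·4 − 2)/(1 − 0.87) = 11.385.
The smallest integer exceeding 11.385 is 12.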